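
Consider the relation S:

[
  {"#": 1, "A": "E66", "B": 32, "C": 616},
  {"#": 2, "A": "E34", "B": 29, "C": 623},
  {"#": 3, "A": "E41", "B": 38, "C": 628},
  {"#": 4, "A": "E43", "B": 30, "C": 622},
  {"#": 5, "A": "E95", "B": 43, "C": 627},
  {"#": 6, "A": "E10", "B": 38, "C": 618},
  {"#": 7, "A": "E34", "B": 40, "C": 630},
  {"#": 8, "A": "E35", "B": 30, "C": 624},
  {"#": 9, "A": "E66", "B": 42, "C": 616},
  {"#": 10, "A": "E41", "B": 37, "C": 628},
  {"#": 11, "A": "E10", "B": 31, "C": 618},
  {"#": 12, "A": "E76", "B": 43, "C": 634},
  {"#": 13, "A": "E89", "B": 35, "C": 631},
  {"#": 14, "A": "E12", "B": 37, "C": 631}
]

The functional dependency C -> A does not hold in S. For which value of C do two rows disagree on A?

631

C=616: rows 1, 9 → A = E66, E66 ✓
C=623: row 2 → A = E34 ✓
C=628: rows 3, 10 → A = E41, E41 ✓
C=622: row 4 → A = E43 ✓
C=627: row 5 → A = E95 ✓
C=618: rows 6, 11 → A = E10, E10 ✓
C=630: row 7 → A = E34 ✓
C=624: row 8 → A = E35 ✓
C=634: row 12 → A = E76 ✓
C=631: rows 13, 14 → A takes values {E89, E12} — violation
The only C value with inconsistent A is C=631.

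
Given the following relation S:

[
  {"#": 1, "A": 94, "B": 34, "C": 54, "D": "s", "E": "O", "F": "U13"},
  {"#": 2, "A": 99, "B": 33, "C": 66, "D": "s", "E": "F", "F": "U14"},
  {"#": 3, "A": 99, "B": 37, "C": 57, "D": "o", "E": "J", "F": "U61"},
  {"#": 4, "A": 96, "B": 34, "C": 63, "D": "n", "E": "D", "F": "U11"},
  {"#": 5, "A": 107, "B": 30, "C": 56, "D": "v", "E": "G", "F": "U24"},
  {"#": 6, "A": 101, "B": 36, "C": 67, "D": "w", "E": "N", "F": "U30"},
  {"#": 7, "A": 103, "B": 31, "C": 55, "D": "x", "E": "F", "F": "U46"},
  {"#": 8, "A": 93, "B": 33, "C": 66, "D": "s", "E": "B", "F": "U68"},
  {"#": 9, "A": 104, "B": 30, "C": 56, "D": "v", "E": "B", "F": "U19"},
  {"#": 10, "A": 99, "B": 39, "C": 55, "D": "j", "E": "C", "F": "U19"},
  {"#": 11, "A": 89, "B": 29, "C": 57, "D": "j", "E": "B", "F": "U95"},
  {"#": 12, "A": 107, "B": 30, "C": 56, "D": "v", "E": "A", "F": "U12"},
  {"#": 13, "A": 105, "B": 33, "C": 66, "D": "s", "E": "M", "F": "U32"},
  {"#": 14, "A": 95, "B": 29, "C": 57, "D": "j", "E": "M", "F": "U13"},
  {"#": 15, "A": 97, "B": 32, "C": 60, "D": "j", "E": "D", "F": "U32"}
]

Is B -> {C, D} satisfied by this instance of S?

B=34: rows 1, 4 → {C,D} takes values {(54, s), (63, n)} — violation
B=33: rows 2, 8, 13 → {C,D} = (66, s), (66, s), (66, s) ✓
B=37: row 3 → {C,D} = (57, o) ✓
B=30: rows 5, 9, 12 → {C,D} = (56, v), (56, v), (56, v) ✓
B=36: row 6 → {C,D} = (67, w) ✓
B=31: row 7 → {C,D} = (55, x) ✓
B=39: row 10 → {C,D} = (55, j) ✓
B=29: rows 11, 14 → {C,D} = (57, j), (57, j) ✓
B=32: row 15 → {C,D} = (60, j) ✓
Two rows agree on B but differ on {C, D}, so B -> {C, D} does not hold.

No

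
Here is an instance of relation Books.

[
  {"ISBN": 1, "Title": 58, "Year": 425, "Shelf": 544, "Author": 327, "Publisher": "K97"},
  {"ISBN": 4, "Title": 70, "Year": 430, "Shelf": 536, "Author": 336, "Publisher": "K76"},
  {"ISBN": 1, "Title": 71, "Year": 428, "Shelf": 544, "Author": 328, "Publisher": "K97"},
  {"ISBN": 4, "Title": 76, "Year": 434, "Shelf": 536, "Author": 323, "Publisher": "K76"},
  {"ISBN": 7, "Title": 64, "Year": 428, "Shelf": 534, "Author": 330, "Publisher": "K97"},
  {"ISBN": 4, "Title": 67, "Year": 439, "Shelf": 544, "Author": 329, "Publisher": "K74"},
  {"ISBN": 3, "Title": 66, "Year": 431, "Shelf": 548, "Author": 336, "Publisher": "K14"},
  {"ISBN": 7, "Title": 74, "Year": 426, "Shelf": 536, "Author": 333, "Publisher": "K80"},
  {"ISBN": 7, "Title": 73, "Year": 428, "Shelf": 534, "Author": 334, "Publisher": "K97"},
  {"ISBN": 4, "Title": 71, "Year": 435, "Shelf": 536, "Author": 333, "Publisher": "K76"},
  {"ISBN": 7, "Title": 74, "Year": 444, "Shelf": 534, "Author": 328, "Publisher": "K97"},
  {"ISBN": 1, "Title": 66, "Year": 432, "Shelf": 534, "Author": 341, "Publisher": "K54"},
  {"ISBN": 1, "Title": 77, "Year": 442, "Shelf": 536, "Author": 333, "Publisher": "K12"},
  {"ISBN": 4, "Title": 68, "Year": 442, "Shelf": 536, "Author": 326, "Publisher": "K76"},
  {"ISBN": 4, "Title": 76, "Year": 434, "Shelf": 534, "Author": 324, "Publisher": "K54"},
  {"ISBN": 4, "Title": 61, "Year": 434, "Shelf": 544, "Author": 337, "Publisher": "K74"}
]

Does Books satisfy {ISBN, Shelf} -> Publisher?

Yes

(ISBN=1, Shelf=544): 2 rows → Publisher = K97, K97 ✓
(ISBN=4, Shelf=536): 4 rows → Publisher = K76, K76, K76, K76 ✓
(ISBN=7, Shelf=534): 3 rows → Publisher = K97, K97, K97 ✓
(ISBN=4, Shelf=544): 2 rows → Publisher = K74, K74 ✓
(ISBN=3, Shelf=548): 1 row → Publisher = K14 ✓
(ISBN=7, Shelf=536): 1 row → Publisher = K80 ✓
(ISBN=1, Shelf=534): 1 row → Publisher = K54 ✓
(ISBN=1, Shelf=536): 1 row → Publisher = K12 ✓
(ISBN=4, Shelf=534): 1 row → Publisher = K54 ✓
Every {ISBN, Shelf} value is associated with a single Publisher value, so {ISBN, Shelf} -> Publisher holds.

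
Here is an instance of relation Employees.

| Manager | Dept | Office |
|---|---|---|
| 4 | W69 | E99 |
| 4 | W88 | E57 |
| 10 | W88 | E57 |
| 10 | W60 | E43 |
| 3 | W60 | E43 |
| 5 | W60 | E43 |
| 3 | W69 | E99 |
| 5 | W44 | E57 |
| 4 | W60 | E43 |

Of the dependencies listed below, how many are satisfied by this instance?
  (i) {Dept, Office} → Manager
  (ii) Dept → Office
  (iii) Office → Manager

1

(i) {Dept, Office} → Manager: (Dept=W69, Office=E99): 2 rows → Manager takes values {4, 3} — violation; (Dept=W88, Office=E57): 2 rows → Manager takes values {4, 10} — violation; (Dept=W60, Office=E43): 4 rows → Manager takes values {10, 3, 5, 4} — violation — fails.
(ii) Dept → Office: every LHS value maps to a single RHS value — holds.
(iii) Office → Manager: Office=E99: 2 rows → Manager takes values {4, 3} — violation; Office=E57: 3 rows → Manager takes values {4, 10, 5} — violation; Office=E43: 4 rows → Manager takes values {10, 3, 5, 4} — violation — fails.
1 of the 3 dependencies holds.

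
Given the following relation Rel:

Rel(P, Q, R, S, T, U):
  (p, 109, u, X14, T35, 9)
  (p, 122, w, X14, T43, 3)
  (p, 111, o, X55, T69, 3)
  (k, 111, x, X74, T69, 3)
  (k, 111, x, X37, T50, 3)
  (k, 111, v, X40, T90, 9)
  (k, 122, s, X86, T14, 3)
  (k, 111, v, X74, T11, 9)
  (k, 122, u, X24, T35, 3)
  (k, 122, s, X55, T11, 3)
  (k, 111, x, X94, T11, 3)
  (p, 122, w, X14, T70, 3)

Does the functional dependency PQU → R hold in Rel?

(P=p, Q=109, U=9): 1 row → R = u ✓
(P=p, Q=122, U=3): 2 rows → R = w, w ✓
(P=p, Q=111, U=3): 1 row → R = o ✓
(P=k, Q=111, U=3): 3 rows → R = x, x, x ✓
(P=k, Q=111, U=9): 2 rows → R = v, v ✓
(P=k, Q=122, U=3): 3 rows → R takes values {s, u} — violation
Two rows agree on PQU but differ on R, so PQU → R does not hold.

No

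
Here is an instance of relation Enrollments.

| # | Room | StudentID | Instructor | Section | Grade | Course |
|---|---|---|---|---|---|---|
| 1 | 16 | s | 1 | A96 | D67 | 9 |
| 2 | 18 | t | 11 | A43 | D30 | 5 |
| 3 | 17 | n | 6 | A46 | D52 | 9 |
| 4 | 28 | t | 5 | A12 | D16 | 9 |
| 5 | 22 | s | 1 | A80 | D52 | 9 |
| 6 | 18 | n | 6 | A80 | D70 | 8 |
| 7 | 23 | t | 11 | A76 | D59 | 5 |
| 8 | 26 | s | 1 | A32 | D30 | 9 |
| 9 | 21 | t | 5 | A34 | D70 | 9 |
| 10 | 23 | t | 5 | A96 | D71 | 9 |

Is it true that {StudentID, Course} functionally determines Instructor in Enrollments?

Yes

(StudentID=s, Course=9): rows 1, 5, 8 → Instructor = 1, 1, 1 ✓
(StudentID=t, Course=5): rows 2, 7 → Instructor = 11, 11 ✓
(StudentID=n, Course=9): row 3 → Instructor = 6 ✓
(StudentID=t, Course=9): rows 4, 9, 10 → Instructor = 5, 5, 5 ✓
(StudentID=n, Course=8): row 6 → Instructor = 6 ✓
Every {StudentID, Course} value is associated with a single Instructor value, so {StudentID, Course} → Instructor holds.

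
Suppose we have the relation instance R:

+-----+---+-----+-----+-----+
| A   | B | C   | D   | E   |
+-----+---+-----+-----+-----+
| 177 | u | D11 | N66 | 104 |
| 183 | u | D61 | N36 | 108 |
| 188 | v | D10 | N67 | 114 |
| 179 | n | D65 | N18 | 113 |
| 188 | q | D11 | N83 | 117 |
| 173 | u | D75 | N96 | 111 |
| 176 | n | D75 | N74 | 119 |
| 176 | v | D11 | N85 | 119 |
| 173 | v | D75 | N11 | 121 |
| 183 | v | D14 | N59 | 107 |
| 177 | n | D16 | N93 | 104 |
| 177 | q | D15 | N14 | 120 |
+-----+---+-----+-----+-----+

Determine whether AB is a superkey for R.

Yes

All 12 rows have distinct AB values, so AB → (all attributes) holds and AB is a superkey.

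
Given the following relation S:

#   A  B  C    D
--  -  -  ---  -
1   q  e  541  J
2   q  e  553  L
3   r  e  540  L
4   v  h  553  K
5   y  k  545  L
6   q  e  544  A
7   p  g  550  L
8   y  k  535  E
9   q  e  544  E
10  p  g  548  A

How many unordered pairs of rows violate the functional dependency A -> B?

0

A=q: all 4 rows agree on B — 0 pairs.
A=y: all 2 rows agree on B — 0 pairs.
A=p: all 2 rows agree on B — 0 pairs.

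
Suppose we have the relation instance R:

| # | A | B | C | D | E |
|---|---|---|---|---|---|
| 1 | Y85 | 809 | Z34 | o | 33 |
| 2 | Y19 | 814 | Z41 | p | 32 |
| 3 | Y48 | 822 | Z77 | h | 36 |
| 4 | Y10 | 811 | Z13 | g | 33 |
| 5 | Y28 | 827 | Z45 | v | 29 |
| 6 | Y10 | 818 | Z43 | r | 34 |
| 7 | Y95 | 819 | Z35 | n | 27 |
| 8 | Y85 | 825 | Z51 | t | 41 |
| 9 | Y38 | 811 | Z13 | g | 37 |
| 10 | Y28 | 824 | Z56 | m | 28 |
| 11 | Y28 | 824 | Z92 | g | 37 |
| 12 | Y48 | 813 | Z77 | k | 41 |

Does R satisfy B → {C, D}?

No

B=809: row 1 → {C,D} = (Z34, o) ✓
B=814: row 2 → {C,D} = (Z41, p) ✓
B=822: row 3 → {C,D} = (Z77, h) ✓
B=811: rows 4, 9 → {C,D} = (Z13, g), (Z13, g) ✓
B=827: row 5 → {C,D} = (Z45, v) ✓
B=818: row 6 → {C,D} = (Z43, r) ✓
B=819: row 7 → {C,D} = (Z35, n) ✓
B=825: row 8 → {C,D} = (Z51, t) ✓
B=824: rows 10, 11 → {C,D} takes values {(Z56, m), (Z92, g)} — violation
B=813: row 12 → {C,D} = (Z77, k) ✓
Two rows agree on B but differ on {C, D}, so B → {C, D} does not hold.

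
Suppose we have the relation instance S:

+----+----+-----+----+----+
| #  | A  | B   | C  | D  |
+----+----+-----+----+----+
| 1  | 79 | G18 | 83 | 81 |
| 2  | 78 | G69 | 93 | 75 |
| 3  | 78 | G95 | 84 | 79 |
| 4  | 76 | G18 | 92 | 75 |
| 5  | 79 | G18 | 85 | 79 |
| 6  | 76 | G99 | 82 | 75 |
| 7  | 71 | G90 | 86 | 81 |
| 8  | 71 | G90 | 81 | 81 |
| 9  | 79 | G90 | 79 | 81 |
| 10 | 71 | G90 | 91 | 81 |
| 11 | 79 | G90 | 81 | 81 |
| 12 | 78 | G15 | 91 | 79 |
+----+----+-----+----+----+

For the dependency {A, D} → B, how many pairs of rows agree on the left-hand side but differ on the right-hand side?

4

(A=79, D=81): violating pairs (1,9), (1,11) — 2 pairs.
(A=78, D=79): violating pairs (3,12) — 1 pair.
(A=76, D=75): violating pairs (4,6) — 1 pair.
(A=71, D=81): all 3 rows agree on B — 0 pairs.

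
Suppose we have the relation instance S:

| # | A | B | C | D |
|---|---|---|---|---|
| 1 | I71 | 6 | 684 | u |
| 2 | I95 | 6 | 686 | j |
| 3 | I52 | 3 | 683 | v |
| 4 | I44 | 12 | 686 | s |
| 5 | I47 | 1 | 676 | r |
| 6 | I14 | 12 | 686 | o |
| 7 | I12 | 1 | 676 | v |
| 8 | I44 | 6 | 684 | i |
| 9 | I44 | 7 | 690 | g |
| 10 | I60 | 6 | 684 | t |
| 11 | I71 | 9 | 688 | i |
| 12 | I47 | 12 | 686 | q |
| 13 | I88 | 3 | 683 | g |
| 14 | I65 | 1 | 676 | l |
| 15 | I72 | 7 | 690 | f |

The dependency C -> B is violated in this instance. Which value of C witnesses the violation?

C=684: rows 1, 8, 10 → B = 6, 6, 6 ✓
C=686: rows 2, 4, 6, 12 → B takes values {6, 12} — violation
C=683: rows 3, 13 → B = 3, 3 ✓
C=676: rows 5, 7, 14 → B = 1, 1, 1 ✓
C=690: rows 9, 15 → B = 7, 7 ✓
C=688: row 11 → B = 9 ✓
The only C value with inconsistent B is C=686.

686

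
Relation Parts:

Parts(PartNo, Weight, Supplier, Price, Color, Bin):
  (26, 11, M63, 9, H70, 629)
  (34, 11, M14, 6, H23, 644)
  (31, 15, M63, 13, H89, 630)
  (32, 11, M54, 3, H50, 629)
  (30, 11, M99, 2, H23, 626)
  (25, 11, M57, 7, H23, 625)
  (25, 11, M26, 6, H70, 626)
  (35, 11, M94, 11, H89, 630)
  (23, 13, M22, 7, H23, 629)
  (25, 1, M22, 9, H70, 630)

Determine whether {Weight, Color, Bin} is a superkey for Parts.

All 10 rows have distinct {Weight, Color, Bin} values, so {Weight, Color, Bin} → (all attributes) holds and {Weight, Color, Bin} is a superkey.

Yes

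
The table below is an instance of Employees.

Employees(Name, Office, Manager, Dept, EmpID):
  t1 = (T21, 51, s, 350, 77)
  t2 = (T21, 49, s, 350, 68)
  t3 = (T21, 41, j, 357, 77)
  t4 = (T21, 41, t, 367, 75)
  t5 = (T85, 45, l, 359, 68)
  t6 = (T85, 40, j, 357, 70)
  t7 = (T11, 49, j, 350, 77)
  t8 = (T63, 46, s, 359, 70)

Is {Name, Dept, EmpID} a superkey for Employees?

Yes

All 8 rows have distinct {Name, Dept, EmpID} values, so {Name, Dept, EmpID} → (all attributes) holds and {Name, Dept, EmpID} is a superkey.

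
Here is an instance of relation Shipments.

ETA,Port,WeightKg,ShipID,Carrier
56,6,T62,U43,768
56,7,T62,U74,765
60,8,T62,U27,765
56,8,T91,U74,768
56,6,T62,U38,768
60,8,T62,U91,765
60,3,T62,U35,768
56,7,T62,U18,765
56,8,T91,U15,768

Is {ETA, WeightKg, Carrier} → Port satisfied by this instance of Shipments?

Yes

(ETA=56, WeightKg=T62, Carrier=768): 2 rows → Port = 6, 6 ✓
(ETA=56, WeightKg=T62, Carrier=765): 2 rows → Port = 7, 7 ✓
(ETA=60, WeightKg=T62, Carrier=765): 2 rows → Port = 8, 8 ✓
(ETA=56, WeightKg=T91, Carrier=768): 2 rows → Port = 8, 8 ✓
(ETA=60, WeightKg=T62, Carrier=768): 1 row → Port = 3 ✓
Every {ETA, WeightKg, Carrier} value is associated with a single Port value, so {ETA, WeightKg, Carrier} → Port holds.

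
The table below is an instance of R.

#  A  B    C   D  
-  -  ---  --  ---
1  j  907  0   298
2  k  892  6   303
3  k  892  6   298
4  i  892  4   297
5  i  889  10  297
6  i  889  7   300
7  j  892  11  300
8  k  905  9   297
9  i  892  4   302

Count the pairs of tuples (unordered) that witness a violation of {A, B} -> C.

1

(A=k, B=892): all 2 rows agree on C — 0 pairs.
(A=i, B=892): all 2 rows agree on C — 0 pairs.
(A=i, B=889): violating pairs (5,6) — 1 pair.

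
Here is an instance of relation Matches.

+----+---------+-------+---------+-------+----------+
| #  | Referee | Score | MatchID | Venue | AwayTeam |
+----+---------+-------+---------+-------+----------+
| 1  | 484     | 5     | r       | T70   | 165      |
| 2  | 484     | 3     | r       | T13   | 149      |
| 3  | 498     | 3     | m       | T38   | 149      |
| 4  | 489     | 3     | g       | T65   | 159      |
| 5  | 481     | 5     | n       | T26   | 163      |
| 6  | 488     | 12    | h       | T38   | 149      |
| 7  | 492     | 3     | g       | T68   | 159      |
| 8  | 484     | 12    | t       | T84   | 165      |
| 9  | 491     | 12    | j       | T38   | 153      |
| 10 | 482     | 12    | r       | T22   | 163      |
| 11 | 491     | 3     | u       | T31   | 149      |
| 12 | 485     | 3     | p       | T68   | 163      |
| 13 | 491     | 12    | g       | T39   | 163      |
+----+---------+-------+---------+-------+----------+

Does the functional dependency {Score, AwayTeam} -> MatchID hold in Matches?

No

(Score=5, AwayTeam=165): row 1 → MatchID = r ✓
(Score=3, AwayTeam=149): rows 2, 3, 11 → MatchID takes values {r, m, u} — violation
(Score=3, AwayTeam=159): rows 4, 7 → MatchID = g, g ✓
(Score=5, AwayTeam=163): row 5 → MatchID = n ✓
(Score=12, AwayTeam=149): row 6 → MatchID = h ✓
(Score=12, AwayTeam=165): row 8 → MatchID = t ✓
(Score=12, AwayTeam=153): row 9 → MatchID = j ✓
(Score=12, AwayTeam=163): rows 10, 13 → MatchID takes values {r, g} — violation
(Score=3, AwayTeam=163): row 12 → MatchID = p ✓
Two rows agree on {Score, AwayTeam} but differ on MatchID, so {Score, AwayTeam} -> MatchID does not hold.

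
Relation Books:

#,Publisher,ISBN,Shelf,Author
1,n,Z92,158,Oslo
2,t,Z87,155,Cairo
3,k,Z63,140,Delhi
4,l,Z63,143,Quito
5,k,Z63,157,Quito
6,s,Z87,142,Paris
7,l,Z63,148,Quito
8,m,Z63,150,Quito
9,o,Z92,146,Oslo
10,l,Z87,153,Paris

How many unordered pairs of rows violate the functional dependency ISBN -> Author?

6

ISBN=Z92: all 2 rows agree on Author — 0 pairs.
ISBN=Z87: violating pairs (2,6), (2,10) — 2 pairs.
ISBN=Z63: violating pairs (3,4), (3,5), (3,7), (3,8) — 4 pairs.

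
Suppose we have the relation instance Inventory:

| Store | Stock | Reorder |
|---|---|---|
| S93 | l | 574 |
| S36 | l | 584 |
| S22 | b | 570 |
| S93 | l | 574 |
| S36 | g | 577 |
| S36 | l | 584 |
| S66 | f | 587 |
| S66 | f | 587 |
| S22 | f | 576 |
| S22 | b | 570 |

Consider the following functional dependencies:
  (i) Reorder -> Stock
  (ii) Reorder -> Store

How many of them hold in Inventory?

(i) Reorder -> Stock: every LHS value maps to a single RHS value — holds.
(ii) Reorder -> Store: every LHS value maps to a single RHS value — holds.
2 of the 2 dependencies hold.

2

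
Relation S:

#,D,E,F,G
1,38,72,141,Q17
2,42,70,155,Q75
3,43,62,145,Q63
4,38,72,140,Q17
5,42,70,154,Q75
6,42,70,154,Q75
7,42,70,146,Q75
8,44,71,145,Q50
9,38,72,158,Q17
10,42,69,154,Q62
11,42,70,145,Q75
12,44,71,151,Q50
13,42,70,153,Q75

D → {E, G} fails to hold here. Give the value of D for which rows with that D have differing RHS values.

42

D=38: rows 1, 4, 9 → {E,G} = (72, Q17), (72, Q17), (72, Q17) ✓
D=42: rows 2, 5, 6, 7, 10, 11, 13 → {E,G} takes values {(70, Q75), (69, Q62)} — violation
D=43: row 3 → {E,G} = (62, Q63) ✓
D=44: rows 8, 12 → {E,G} = (71, Q50), (71, Q50) ✓
The only D value with inconsistent RHS is D=42.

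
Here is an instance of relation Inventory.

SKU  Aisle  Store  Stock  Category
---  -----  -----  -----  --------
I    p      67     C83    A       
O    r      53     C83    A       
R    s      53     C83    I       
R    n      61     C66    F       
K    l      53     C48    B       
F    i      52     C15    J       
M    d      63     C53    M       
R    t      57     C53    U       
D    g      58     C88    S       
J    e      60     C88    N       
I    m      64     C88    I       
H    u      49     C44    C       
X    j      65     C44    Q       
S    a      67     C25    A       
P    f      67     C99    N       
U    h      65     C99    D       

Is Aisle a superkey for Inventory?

Yes

All 16 rows have distinct Aisle values, so Aisle → (all attributes) holds and Aisle is a superkey.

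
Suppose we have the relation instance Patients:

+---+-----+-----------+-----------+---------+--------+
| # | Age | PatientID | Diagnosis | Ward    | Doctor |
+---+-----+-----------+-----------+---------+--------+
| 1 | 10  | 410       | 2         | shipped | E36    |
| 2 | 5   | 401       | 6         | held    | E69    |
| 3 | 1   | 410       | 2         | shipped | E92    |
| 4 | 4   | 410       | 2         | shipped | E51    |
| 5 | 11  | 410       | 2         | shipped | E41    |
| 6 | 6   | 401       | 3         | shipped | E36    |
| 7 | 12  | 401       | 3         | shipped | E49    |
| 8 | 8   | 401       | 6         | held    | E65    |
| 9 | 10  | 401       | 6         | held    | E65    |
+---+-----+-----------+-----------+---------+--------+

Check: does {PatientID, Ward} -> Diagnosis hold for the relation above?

Yes

(PatientID=410, Ward=shipped): rows 1, 3, 4, 5 → Diagnosis = 2, 2, 2, 2 ✓
(PatientID=401, Ward=held): rows 2, 8, 9 → Diagnosis = 6, 6, 6 ✓
(PatientID=401, Ward=shipped): rows 6, 7 → Diagnosis = 3, 3 ✓
Every {PatientID, Ward} value is associated with a single Diagnosis value, so {PatientID, Ward} -> Diagnosis holds.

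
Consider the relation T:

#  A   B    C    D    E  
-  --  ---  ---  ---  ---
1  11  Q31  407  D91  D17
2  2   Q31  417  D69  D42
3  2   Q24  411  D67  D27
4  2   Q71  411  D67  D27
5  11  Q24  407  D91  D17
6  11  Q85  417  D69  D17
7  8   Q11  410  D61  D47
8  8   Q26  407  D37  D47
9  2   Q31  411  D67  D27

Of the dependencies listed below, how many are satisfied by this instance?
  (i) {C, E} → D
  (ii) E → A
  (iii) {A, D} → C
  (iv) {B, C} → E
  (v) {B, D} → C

(i) {C, E} → D: every LHS value maps to a single RHS value — holds.
(ii) E → A: every LHS value maps to a single RHS value — holds.
(iii) {A, D} → C: every LHS value maps to a single RHS value — holds.
(iv) {B, C} → E: every LHS value maps to a single RHS value — holds.
(v) {B, D} → C: every LHS value maps to a single RHS value — holds.
5 of the 5 dependencies hold.

5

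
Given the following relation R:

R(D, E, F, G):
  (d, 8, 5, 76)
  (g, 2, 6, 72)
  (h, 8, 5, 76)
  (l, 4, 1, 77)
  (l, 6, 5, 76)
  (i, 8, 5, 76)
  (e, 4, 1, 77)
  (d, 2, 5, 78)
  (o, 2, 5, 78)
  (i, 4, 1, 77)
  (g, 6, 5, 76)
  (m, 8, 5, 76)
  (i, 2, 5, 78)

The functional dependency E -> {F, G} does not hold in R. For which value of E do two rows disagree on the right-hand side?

E=8: 4 rows → {F,G} = (5, 76), (5, 76), (5, 76), (5, 76) ✓
E=2: 4 rows → {F,G} takes values {(6, 72), (5, 78)} — violation
E=4: 3 rows → {F,G} = (1, 77), (1, 77), (1, 77) ✓
E=6: 2 rows → {F,G} = (5, 76), (5, 76) ✓
The only E value with inconsistent RHS is E=2.

2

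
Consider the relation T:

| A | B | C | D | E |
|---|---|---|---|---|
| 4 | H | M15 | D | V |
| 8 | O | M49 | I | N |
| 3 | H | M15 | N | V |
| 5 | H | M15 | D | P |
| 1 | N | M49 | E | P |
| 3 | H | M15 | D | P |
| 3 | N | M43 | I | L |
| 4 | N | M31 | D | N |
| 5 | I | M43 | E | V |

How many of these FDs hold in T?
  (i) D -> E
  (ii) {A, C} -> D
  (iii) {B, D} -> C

(i) D -> E: D=D: 4 rows → E takes values {V, P, N} — violation; D=I: 2 rows → E takes values {N, L} — violation; D=E: 2 rows → E takes values {P, V} — violation — fails.
(ii) {A, C} -> D: (A=3, C=M15): 2 rows → D takes values {N, D} — violation — fails.
(iii) {B, D} -> C: every LHS value maps to a single RHS value — holds.
1 of the 3 dependencies holds.

1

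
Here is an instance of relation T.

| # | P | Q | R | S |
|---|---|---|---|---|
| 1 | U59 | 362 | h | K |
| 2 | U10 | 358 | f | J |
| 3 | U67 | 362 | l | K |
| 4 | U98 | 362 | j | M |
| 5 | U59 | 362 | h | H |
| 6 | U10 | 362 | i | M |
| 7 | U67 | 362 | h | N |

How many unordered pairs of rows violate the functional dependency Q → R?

Q=362: violating pairs (1,3), (1,4), (1,6), (3,4), (3,5), (3,6), (3,7), (4,5), (4,6), (4,7), (5,6), (6,7) — 12 pairs.

12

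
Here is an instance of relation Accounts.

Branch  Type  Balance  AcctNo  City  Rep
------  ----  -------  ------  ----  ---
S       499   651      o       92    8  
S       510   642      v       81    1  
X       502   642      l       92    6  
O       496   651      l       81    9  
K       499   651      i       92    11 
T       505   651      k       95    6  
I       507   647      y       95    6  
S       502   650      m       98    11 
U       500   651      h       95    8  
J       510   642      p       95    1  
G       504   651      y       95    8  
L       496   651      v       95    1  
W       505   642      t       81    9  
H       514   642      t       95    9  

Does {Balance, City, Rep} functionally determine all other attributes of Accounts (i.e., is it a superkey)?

Two distinct rows share (Balance=651, City=95, Rep=8), so {Balance, City, Rep} does not determine every attribute — not a superkey.

No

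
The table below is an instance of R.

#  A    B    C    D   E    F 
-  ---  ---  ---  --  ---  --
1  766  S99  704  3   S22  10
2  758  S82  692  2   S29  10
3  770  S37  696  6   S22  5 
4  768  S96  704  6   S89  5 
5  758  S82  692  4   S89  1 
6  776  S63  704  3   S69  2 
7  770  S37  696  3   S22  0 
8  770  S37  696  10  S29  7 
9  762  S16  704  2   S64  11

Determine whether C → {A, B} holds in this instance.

C=704: rows 1, 4, 6, 9 → {A,B} takes values {(766, S99), (768, S96), (776, S63), (762, S16)} — violation
C=692: rows 2, 5 → {A,B} = (758, S82), (758, S82) ✓
C=696: rows 3, 7, 8 → {A,B} = (770, S37), (770, S37), (770, S37) ✓
Two rows agree on C but differ on {A, B}, so C → {A, B} does not hold.

No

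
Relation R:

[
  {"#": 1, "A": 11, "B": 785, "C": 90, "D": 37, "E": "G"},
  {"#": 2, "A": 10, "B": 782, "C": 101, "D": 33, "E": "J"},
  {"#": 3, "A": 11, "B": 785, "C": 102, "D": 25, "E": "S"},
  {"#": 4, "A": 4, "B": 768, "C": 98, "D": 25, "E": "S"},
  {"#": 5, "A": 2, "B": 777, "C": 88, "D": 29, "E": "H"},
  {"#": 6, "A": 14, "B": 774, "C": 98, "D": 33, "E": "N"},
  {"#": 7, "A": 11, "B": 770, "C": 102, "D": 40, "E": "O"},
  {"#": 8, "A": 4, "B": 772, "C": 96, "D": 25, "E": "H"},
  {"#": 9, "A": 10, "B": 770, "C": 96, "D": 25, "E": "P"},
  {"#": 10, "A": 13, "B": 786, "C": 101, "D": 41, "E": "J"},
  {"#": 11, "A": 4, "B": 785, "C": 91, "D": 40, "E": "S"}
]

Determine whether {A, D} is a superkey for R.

Rows 4 and 8 have the same {A, D} value (A=4, D=25) but are distinct tuples, so {A, D} does not determine every attribute — not a superkey.

No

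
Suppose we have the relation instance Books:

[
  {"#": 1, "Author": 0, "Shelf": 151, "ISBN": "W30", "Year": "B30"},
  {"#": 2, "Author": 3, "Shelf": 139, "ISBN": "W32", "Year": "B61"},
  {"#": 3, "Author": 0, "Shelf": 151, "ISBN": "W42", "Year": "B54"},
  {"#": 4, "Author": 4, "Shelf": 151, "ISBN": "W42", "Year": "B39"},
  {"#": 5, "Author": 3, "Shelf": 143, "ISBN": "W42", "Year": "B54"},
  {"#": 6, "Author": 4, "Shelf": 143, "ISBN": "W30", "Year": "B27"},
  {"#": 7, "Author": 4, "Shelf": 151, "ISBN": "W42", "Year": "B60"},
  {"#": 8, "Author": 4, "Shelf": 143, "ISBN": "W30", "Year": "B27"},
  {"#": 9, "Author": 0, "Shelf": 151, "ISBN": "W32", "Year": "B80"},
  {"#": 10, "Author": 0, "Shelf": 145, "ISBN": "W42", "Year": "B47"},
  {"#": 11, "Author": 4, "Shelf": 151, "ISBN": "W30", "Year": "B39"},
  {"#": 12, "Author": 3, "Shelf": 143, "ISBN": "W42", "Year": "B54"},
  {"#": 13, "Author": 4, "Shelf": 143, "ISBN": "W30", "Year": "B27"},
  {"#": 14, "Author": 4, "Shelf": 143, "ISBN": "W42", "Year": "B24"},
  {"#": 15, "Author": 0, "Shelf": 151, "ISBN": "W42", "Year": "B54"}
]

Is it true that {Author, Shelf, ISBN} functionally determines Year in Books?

No

(Author=0, Shelf=151, ISBN=W30): row 1 → Year = B30 ✓
(Author=3, Shelf=139, ISBN=W32): row 2 → Year = B61 ✓
(Author=0, Shelf=151, ISBN=W42): rows 3, 15 → Year = B54, B54 ✓
(Author=4, Shelf=151, ISBN=W42): rows 4, 7 → Year takes values {B39, B60} — violation
(Author=3, Shelf=143, ISBN=W42): rows 5, 12 → Year = B54, B54 ✓
(Author=4, Shelf=143, ISBN=W30): rows 6, 8, 13 → Year = B27, B27, B27 ✓
(Author=0, Shelf=151, ISBN=W32): row 9 → Year = B80 ✓
(Author=0, Shelf=145, ISBN=W42): row 10 → Year = B47 ✓
(Author=4, Shelf=151, ISBN=W30): row 11 → Year = B39 ✓
(Author=4, Shelf=143, ISBN=W42): row 14 → Year = B24 ✓
Two rows agree on {Author, Shelf, ISBN} but differ on Year, so {Author, Shelf, ISBN} → Year does not hold.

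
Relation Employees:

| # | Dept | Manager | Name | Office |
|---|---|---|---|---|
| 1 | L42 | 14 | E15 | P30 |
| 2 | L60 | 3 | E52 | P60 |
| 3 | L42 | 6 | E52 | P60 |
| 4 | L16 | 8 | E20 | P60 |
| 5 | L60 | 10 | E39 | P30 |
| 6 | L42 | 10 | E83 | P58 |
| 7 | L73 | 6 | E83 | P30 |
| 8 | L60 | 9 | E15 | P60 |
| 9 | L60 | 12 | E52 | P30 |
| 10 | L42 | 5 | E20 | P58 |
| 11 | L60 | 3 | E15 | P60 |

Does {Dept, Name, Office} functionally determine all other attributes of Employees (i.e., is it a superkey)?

No

Rows 8 and 11 have the same {Dept, Name, Office} value (Dept=L60, Name=E15, Office=P60) but are distinct tuples, so {Dept, Name, Office} does not determine every attribute — not a superkey.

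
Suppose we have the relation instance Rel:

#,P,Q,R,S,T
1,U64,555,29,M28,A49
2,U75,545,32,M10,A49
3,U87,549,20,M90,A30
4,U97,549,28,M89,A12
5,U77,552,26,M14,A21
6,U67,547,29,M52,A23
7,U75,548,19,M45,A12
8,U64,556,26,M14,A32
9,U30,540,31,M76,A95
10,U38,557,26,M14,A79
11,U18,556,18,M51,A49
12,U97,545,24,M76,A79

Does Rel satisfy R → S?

R=29: rows 1, 6 → S takes values {M28, M52} — violation
R=32: row 2 → S = M10 ✓
R=20: row 3 → S = M90 ✓
R=28: row 4 → S = M89 ✓
R=26: rows 5, 8, 10 → S = M14, M14, M14 ✓
R=19: row 7 → S = M45 ✓
R=31: row 9 → S = M76 ✓
R=18: row 11 → S = M51 ✓
R=24: row 12 → S = M76 ✓
Two rows agree on R but differ on S, so R → S does not hold.

No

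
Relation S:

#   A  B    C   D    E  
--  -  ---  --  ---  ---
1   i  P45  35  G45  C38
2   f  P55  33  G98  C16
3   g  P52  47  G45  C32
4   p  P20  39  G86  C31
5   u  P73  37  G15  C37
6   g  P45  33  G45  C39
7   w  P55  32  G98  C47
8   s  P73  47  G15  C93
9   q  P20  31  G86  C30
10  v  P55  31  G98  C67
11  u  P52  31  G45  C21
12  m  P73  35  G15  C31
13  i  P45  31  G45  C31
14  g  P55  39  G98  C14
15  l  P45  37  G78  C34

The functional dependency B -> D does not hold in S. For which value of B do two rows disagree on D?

P45

B=P45: rows 1, 6, 13, 15 → D takes values {G45, G78} — violation
B=P55: rows 2, 7, 10, 14 → D = G98, G98, G98, G98 ✓
B=P52: rows 3, 11 → D = G45, G45 ✓
B=P20: rows 4, 9 → D = G86, G86 ✓
B=P73: rows 5, 8, 12 → D = G15, G15, G15 ✓
The only B value with inconsistent D is B=P45.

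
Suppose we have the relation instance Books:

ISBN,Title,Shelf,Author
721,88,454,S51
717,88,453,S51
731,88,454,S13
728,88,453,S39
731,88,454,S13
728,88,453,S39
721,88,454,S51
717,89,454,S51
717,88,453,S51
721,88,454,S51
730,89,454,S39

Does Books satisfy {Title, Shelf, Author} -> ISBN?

(Title=88, Shelf=454, Author=S51): 3 rows → ISBN = 721, 721, 721 ✓
(Title=88, Shelf=453, Author=S51): 2 rows → ISBN = 717, 717 ✓
(Title=88, Shelf=454, Author=S13): 2 rows → ISBN = 731, 731 ✓
(Title=88, Shelf=453, Author=S39): 2 rows → ISBN = 728, 728 ✓
(Title=89, Shelf=454, Author=S51): 1 row → ISBN = 717 ✓
(Title=89, Shelf=454, Author=S39): 1 row → ISBN = 730 ✓
Every {Title, Shelf, Author} value is associated with a single ISBN value, so {Title, Shelf, Author} -> ISBN holds.

Yes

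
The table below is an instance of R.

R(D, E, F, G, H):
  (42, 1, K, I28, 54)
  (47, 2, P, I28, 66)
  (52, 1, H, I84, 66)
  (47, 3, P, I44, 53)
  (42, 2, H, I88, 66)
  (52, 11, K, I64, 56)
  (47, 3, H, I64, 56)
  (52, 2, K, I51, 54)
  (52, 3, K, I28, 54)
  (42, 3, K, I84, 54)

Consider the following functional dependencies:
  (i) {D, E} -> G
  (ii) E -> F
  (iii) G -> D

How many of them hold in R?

(i) {D, E} -> G: (D=47, E=3): 2 rows → G takes values {I44, I64} — violation — fails.
(ii) E -> F: E=1: 2 rows → F takes values {K, H} — violation; E=2: 3 rows → F takes values {P, H, K} — violation; E=3: 4 rows → F takes values {P, H, K} — violation — fails.
(iii) G -> D: G=I28: 3 rows → D takes values {42, 47, 52} — violation; G=I84: 2 rows → D takes values {52, 42} — violation; G=I64: 2 rows → D takes values {52, 47} — violation — fails.
None of the 3 dependencies hold.

0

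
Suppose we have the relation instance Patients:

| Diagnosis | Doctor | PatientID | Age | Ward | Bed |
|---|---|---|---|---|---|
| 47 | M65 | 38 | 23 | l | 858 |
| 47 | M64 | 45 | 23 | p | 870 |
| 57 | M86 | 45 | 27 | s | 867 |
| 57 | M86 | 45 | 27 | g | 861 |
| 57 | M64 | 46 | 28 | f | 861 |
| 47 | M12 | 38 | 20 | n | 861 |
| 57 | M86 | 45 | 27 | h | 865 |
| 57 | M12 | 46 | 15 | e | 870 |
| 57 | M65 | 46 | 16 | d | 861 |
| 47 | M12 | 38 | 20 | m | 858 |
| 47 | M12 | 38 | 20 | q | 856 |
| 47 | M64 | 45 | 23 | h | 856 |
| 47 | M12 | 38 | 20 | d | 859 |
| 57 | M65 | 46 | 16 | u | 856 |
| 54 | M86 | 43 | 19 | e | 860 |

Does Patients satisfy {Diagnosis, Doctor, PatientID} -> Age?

(Diagnosis=47, Doctor=M65, PatientID=38): 1 row → Age = 23 ✓
(Diagnosis=47, Doctor=M64, PatientID=45): 2 rows → Age = 23, 23 ✓
(Diagnosis=57, Doctor=M86, PatientID=45): 3 rows → Age = 27, 27, 27 ✓
(Diagnosis=57, Doctor=M64, PatientID=46): 1 row → Age = 28 ✓
(Diagnosis=47, Doctor=M12, PatientID=38): 4 rows → Age = 20, 20, 20, 20 ✓
(Diagnosis=57, Doctor=M12, PatientID=46): 1 row → Age = 15 ✓
(Diagnosis=57, Doctor=M65, PatientID=46): 2 rows → Age = 16, 16 ✓
(Diagnosis=54, Doctor=M86, PatientID=43): 1 row → Age = 19 ✓
Every {Diagnosis, Doctor, PatientID} value is associated with a single Age value, so {Diagnosis, Doctor, PatientID} -> Age holds.

Yes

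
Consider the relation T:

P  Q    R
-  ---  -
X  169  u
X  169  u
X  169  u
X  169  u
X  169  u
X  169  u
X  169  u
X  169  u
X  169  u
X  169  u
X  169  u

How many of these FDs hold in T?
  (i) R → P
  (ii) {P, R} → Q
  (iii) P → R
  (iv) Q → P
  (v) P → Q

5

(i) R → P: every LHS value maps to a single RHS value — holds.
(ii) {P, R} → Q: every LHS value maps to a single RHS value — holds.
(iii) P → R: every LHS value maps to a single RHS value — holds.
(iv) Q → P: every LHS value maps to a single RHS value — holds.
(v) P → Q: every LHS value maps to a single RHS value — holds.
5 of the 5 dependencies hold.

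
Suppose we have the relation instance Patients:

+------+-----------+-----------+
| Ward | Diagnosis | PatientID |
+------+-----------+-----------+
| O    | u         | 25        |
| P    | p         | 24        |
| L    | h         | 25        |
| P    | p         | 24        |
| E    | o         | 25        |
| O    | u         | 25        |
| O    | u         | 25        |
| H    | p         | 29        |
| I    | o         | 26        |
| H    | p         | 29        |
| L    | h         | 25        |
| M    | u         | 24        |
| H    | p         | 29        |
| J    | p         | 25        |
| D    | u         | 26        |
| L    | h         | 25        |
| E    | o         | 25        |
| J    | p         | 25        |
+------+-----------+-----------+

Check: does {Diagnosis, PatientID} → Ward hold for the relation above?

(Diagnosis=u, PatientID=25): 3 rows → Ward = O, O, O ✓
(Diagnosis=p, PatientID=24): 2 rows → Ward = P, P ✓
(Diagnosis=h, PatientID=25): 3 rows → Ward = L, L, L ✓
(Diagnosis=o, PatientID=25): 2 rows → Ward = E, E ✓
(Diagnosis=p, PatientID=29): 3 rows → Ward = H, H, H ✓
(Diagnosis=o, PatientID=26): 1 row → Ward = I ✓
(Diagnosis=u, PatientID=24): 1 row → Ward = M ✓
(Diagnosis=p, PatientID=25): 2 rows → Ward = J, J ✓
(Diagnosis=u, PatientID=26): 1 row → Ward = D ✓
Every {Diagnosis, PatientID} value is associated with a single Ward value, so {Diagnosis, PatientID} → Ward holds.

Yes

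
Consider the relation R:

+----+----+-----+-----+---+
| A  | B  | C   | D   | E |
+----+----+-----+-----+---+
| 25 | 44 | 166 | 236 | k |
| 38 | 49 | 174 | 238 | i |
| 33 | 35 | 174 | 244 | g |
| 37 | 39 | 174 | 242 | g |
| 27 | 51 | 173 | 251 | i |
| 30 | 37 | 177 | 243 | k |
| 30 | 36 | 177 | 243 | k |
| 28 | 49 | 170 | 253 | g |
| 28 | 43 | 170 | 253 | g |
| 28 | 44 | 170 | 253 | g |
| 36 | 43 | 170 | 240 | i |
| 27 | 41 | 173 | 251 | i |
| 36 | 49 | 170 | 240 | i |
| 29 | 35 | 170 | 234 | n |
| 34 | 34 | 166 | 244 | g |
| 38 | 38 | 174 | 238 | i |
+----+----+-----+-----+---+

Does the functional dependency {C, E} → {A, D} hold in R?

(C=166, E=k): 1 row → {A,D} = (25, 236) ✓
(C=174, E=i): 2 rows → {A,D} = (38, 238), (38, 238) ✓
(C=174, E=g): 2 rows → {A,D} takes values {(33, 244), (37, 242)} — violation
(C=173, E=i): 2 rows → {A,D} = (27, 251), (27, 251) ✓
(C=177, E=k): 2 rows → {A,D} = (30, 243), (30, 243) ✓
(C=170, E=g): 3 rows → {A,D} = (28, 253), (28, 253), (28, 253) ✓
(C=170, E=i): 2 rows → {A,D} = (36, 240), (36, 240) ✓
(C=170, E=n): 1 row → {A,D} = (29, 234) ✓
(C=166, E=g): 1 row → {A,D} = (34, 244) ✓
Two rows agree on {C, E} but differ on {A, D}, so {C, E} → {A, D} does not hold.

No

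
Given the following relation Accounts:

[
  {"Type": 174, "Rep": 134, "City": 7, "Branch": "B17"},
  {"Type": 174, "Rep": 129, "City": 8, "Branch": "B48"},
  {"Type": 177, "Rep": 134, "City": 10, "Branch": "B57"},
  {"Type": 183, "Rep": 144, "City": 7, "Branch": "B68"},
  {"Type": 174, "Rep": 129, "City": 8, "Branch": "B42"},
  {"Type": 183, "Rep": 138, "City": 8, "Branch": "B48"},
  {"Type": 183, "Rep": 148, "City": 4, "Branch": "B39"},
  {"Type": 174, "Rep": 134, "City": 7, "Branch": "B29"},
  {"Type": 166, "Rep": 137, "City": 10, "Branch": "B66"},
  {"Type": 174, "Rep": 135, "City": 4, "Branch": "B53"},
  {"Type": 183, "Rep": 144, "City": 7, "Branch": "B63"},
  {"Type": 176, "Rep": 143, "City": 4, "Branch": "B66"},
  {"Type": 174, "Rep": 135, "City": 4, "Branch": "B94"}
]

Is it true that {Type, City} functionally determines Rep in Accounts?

Yes

(Type=174, City=7): 2 rows → Rep = 134, 134 ✓
(Type=174, City=8): 2 rows → Rep = 129, 129 ✓
(Type=177, City=10): 1 row → Rep = 134 ✓
(Type=183, City=7): 2 rows → Rep = 144, 144 ✓
(Type=183, City=8): 1 row → Rep = 138 ✓
(Type=183, City=4): 1 row → Rep = 148 ✓
(Type=166, City=10): 1 row → Rep = 137 ✓
(Type=174, City=4): 2 rows → Rep = 135, 135 ✓
(Type=176, City=4): 1 row → Rep = 143 ✓
Every {Type, City} value is associated with a single Rep value, so {Type, City} -> Rep holds.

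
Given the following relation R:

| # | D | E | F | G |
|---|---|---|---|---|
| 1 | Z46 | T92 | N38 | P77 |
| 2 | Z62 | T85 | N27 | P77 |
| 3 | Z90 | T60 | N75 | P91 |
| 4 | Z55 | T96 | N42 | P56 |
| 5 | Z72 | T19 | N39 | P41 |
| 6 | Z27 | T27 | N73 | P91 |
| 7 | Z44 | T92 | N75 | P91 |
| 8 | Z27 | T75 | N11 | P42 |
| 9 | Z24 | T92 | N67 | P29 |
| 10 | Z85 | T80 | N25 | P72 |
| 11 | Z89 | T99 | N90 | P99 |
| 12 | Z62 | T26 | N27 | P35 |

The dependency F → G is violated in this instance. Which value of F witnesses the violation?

N27

F=N38: row 1 → G = P77 ✓
F=N27: rows 2, 12 → G takes values {P77, P35} — violation
F=N75: rows 3, 7 → G = P91, P91 ✓
F=N42: row 4 → G = P56 ✓
F=N39: row 5 → G = P41 ✓
F=N73: row 6 → G = P91 ✓
F=N11: row 8 → G = P42 ✓
F=N67: row 9 → G = P29 ✓
F=N25: row 10 → G = P72 ✓
F=N90: row 11 → G = P99 ✓
The only F value with inconsistent G is F=N27.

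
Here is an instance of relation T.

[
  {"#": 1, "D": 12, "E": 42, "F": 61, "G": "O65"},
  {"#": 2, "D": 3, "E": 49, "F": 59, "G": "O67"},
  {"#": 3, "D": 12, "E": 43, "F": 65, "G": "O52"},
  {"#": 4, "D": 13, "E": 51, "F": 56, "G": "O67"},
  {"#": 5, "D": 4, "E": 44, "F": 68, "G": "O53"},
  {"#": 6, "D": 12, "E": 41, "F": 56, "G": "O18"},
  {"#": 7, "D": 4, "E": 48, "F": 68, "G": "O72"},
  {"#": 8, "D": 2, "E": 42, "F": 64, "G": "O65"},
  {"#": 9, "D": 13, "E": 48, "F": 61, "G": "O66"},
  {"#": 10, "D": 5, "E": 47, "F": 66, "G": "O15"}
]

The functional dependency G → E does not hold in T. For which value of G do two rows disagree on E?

G=O65: rows 1, 8 → E = 42, 42 ✓
G=O67: rows 2, 4 → E takes values {49, 51} — violation
G=O52: row 3 → E = 43 ✓
G=O53: row 5 → E = 44 ✓
G=O18: row 6 → E = 41 ✓
G=O72: row 7 → E = 48 ✓
G=O66: row 9 → E = 48 ✓
G=O15: row 10 → E = 47 ✓
The only G value with inconsistent E is G=O67.

O67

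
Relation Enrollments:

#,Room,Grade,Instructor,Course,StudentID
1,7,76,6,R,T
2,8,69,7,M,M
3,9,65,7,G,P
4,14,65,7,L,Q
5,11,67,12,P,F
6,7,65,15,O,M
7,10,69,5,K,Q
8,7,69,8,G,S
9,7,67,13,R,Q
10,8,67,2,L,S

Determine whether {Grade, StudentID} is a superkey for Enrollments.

All 10 rows have distinct {Grade, StudentID} values, so {Grade, StudentID} → (all attributes) holds and {Grade, StudentID} is a superkey.

Yes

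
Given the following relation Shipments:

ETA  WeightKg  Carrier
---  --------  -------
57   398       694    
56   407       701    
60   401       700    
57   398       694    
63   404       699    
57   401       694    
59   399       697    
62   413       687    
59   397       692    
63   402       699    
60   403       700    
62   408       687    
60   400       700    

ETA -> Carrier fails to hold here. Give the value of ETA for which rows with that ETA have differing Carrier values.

59

ETA=57: 3 rows → Carrier = 694, 694, 694 ✓
ETA=56: 1 row → Carrier = 701 ✓
ETA=60: 3 rows → Carrier = 700, 700, 700 ✓
ETA=63: 2 rows → Carrier = 699, 699 ✓
ETA=59: 2 rows → Carrier takes values {697, 692} — violation
ETA=62: 2 rows → Carrier = 687, 687 ✓
The only ETA value with inconsistent Carrier is ETA=59.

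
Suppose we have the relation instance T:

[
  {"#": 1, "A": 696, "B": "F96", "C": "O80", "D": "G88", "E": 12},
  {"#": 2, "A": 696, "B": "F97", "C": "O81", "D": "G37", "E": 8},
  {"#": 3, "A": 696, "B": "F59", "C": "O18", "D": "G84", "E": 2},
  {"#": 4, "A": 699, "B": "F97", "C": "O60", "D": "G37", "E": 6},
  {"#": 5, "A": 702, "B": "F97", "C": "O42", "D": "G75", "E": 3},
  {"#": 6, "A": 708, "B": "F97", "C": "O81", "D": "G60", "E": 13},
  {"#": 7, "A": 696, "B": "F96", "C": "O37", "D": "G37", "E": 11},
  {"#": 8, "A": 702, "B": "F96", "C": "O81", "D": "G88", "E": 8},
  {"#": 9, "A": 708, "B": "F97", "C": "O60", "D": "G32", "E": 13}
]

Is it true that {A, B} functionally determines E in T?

No

(A=696, B=F96): rows 1, 7 → E takes values {12, 11} — violation
(A=696, B=F97): row 2 → E = 8 ✓
(A=696, B=F59): row 3 → E = 2 ✓
(A=699, B=F97): row 4 → E = 6 ✓
(A=702, B=F97): row 5 → E = 3 ✓
(A=708, B=F97): rows 6, 9 → E = 13, 13 ✓
(A=702, B=F96): row 8 → E = 8 ✓
Two rows agree on {A, B} but differ on E, so {A, B} → E does not hold.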